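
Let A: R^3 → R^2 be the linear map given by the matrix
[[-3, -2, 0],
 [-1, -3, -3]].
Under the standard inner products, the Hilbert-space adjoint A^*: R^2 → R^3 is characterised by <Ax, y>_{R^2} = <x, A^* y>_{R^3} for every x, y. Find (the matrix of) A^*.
A^* = A^T =
[[-3, -1],
 [-2, -3],
 [0, -3]]

For real matrices with standard dot products, the defining identity <Ax, y> = <x, A^* y> gives (Ax)^T y = x^T (A^*) y, i.e. x^T A^T y = x^T (A^*) y. Since this holds for all x, y, we must have A^* = A^T. Therefore
A^* =
[[-3, -1],
 [-2, -3],
 [0, -3]].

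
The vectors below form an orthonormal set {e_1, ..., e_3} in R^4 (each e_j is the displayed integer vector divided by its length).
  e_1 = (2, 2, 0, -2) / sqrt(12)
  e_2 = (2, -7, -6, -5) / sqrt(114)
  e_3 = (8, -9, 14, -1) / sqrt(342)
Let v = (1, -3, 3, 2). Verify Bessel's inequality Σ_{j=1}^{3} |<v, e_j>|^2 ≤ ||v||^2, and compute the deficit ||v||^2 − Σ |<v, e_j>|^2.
Σ |<v, e_j>|^2 = 22; ||v||^2 = 23; deficit = 1

Write each e_j = u_j / sqrt(<u_j, u_j>) where u_j is the displayed integer vector. Then <v, e_j> = <v, u_j> / sqrt(<u_j, u_j>), so |<v, e_j>|^2 = <v, u_j>^2 / <u_j, u_j>.
Coefficients: <v, e_1> = -8/sqrt(12), <v, e_2> = -5/sqrt(114), <v, e_3> = 75/sqrt(342).
Square and sum: Σ |<v, e_j>|^2 = 22.
Compute ||v||^2 = v·v = 23.
Deficit = 23 − 22 = 1 ≥ 0, confirming Bessel's inequality. (The deficit equals ||v − Σ <v,e_j> e_j||^2, the squared distance from v to span{e_j}.)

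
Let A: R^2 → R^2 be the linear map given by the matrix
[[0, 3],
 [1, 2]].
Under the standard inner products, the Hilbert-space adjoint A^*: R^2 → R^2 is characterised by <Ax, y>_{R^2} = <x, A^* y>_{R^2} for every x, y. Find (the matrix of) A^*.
A^* = A^T =
[[0, 1],
 [3, 2]]

For real matrices with standard dot products, the defining identity <Ax, y> = <x, A^* y> gives (Ax)^T y = x^T (A^*) y, i.e. x^T A^T y = x^T (A^*) y. Since this holds for all x, y, we must have A^* = A^T. Therefore
A^* =
[[0, 1],
 [3, 2]].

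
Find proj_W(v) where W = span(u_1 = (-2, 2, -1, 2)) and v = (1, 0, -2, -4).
proj_W(v) = (16/13, -16/13, 8/13, -16/13)

Set up U = [u_1 | ... | u_1] ∈ R^(4×1). The projector onto W = col(U) is P = U (U^T U)^(-1) U^T.
Compute U^T U =
  [13],
and U^T v = (-8).
Solve U^T U · c = U^T v for the coefficients: c = (-8/13). The projection is proj_W(v) = U c.
Check: (v - proj_W(v)) · u_1 = 0  (should be 0).
Result: proj_W(v) = (16/13, -16/13, 8/13, -16/13).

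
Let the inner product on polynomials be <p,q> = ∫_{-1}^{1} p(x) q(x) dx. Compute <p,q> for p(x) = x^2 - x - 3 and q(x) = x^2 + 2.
<p,q> = -184/15

Expand the product: p(x)·q(x) = x^4 - x^3 - x^2 - 2*x - 6.
∫_{-1}^{1} of each monomial x^k gives [2/(k+1) if k even, 0 if k odd]. Integrating term-by-term (or equivalently evaluating the antiderivative F(x) = x^5/5 - x^4/4 - x^3/3 - x^2 - 6*x at the endpoints):
  F(1) − F(−1) = -443/60 − (293/60) = -184/15.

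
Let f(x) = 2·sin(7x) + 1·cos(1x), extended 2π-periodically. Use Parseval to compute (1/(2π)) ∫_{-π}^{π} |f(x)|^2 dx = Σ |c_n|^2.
Σ |c_n|^2 = 5/2

Expand |f|^2 and use orthogonality of {sin(nx), cos(mx)} on [-π, π]:
  ∫_{-π}^{π} sin(nx)^2 dx = π, ∫ cos(mx)^2 dx = π, and cross terms integrate to 0.
So ∫_{-π}^{π} f(x)^2 dx = 2^2 · π + 1^2 · π = (4 + 1)π.
Divide by 2π: (4 + 1)/2 = 5/2.
By Parseval, this equals Σ |c_n|^2.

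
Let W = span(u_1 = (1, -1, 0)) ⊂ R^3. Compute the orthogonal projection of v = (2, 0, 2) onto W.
proj_W(v) = (1, -1, 0)

Set up U = [u_1 | ... | u_1] ∈ R^(3×1). The projector onto W = col(U) is P = U (U^T U)^(-1) U^T.
Compute U^T U =
  [2],
and U^T v = (2).
Solve U^T U · c = U^T v for the coefficients: c = (1). The projection is proj_W(v) = U c.
Check: (v - proj_W(v)) · u_1 = 0  (should be 0).
Result: proj_W(v) = (1, -1, 0).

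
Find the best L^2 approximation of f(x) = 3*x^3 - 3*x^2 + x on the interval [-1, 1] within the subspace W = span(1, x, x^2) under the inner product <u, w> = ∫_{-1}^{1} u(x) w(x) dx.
g(x) = -3*x^2 + 14*x/5

The best approximation g ∈ W is the orthogonal projection of f onto W. Writing g = a_0 + a_1 x + a_2 x^2, the coefficients solve the normal equations G · a = b where
  G_{ij} = <φ_i, φ_j> and b_i = <f, φ_i>, with φ_0 = 1, φ_1 = x, φ_2 = x^2.
G =
  [2, 0, 2/3]
  [0, 2/3, 0]
  [2/3, 0, 2/5],
b = (-2, 28/15, -6/5).
Solving gives a_0 = 0, a_1 = 14/5, a_2 = -3, so
  g(x) = -3*x^2 + 14*x/5.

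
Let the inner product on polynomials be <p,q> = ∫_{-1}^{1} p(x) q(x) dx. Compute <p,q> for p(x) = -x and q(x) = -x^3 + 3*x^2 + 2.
<p,q> = 2/5

Expand the product: p(x)·q(x) = x^4 - 3*x^3 - 2*x.
∫_{-1}^{1} of each monomial x^k gives [2/(k+1) if k even, 0 if k odd]. Integrating term-by-term (or equivalently evaluating the antiderivative F(x) = x^5/5 - 3*x^4/4 - x^2 at the endpoints):
  F(1) − F(−1) = -31/20 − (-39/20) = 2/5.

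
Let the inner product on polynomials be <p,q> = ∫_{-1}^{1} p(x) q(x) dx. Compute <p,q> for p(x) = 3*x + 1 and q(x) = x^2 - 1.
<p,q> = -4/3

Expand the product: p(x)·q(x) = 3*x^3 + x^2 - 3*x - 1.
∫_{-1}^{1} of each monomial x^k gives [2/(k+1) if k even, 0 if k odd]. Integrating term-by-term (or equivalently evaluating the antiderivative F(x) = 3*x^4/4 + x^3/3 - 3*x^2/2 - x at the endpoints):
  F(1) − F(−1) = -17/12 − (-1/12) = -4/3.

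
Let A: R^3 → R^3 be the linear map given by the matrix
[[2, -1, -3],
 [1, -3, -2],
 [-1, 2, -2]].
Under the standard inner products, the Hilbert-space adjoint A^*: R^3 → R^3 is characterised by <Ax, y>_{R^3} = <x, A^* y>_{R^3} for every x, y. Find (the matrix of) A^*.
A^* = A^T =
[[2, 1, -1],
 [-1, -3, 2],
 [-3, -2, -2]]

For real matrices with standard dot products, the defining identity <Ax, y> = <x, A^* y> gives (Ax)^T y = x^T (A^*) y, i.e. x^T A^T y = x^T (A^*) y. Since this holds for all x, y, we must have A^* = A^T. Therefore
A^* =
[[2, 1, -1],
 [-1, -3, 2],
 [-3, -2, -2]].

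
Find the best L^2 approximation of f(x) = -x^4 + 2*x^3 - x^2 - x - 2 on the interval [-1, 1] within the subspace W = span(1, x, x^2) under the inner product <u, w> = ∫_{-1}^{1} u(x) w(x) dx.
g(x) = -13*x^2/7 + x/5 - 67/35

The best approximation g ∈ W is the orthogonal projection of f onto W. Writing g = a_0 + a_1 x + a_2 x^2, the coefficients solve the normal equations G · a = b where
  G_{ij} = <φ_i, φ_j> and b_i = <f, φ_i>, with φ_0 = 1, φ_1 = x, φ_2 = x^2.
G =
  [2, 0, 2/3]
  [0, 2/3, 0]
  [2/3, 0, 2/5],
b = (-76/15, 2/15, -212/105).
Solving gives a_0 = -67/35, a_1 = 1/5, a_2 = -13/7, so
  g(x) = -13*x^2/7 + x/5 - 67/35.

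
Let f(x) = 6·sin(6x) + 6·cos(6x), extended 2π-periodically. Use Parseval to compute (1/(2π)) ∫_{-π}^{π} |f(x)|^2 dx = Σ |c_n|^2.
Σ |c_n|^2 = 36

Expand |f|^2 and use orthogonality of {sin(nx), cos(mx)} on [-π, π]:
  ∫_{-π}^{π} sin(nx)^2 dx = π, ∫ cos(mx)^2 dx = π, and cross terms integrate to 0.
So ∫_{-π}^{π} f(x)^2 dx = 6^2 · π + 6^2 · π = (36 + 36)π.
Divide by 2π: (36 + 36)/2 = 36.
By Parseval, this equals Σ |c_n|^2.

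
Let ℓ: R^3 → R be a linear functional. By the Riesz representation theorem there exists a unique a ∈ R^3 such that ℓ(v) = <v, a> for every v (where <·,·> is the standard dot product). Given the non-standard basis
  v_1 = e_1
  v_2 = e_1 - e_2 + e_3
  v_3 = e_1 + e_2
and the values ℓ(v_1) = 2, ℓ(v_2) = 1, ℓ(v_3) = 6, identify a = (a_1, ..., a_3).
a = (2, 4, 3)

Write a = (a_1, ..., a_3) in the standard basis. For each basis vector v_i, ℓ(v_i) = <v_i, a> is a linear equation in the a_j's. Collect the n equations into a matrix system V a = ℓ, where row i of V is v_i (expressed in the standard basis). Since V is invertible (lower-triangular with 1s on the diagonal, up to permutation), solve by back-substitution:
  V =
[[1, 0, 0],
 [1, -1, 1],
 [1, 1, 0]]
  V a = (2, 1, 6)
Solving gives a = (2, 4, 3).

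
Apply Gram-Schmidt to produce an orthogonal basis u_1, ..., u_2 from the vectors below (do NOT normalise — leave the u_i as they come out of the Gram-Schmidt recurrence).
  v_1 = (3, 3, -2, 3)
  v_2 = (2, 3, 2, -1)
Orthogonal basis:
  u_1 = (3, 3, -2, 3)
  u_2 = (38/31, 69/31, 78/31, -55/31)

Apply the Gram-Schmidt recurrence
  u_1 = v_1
  u_i = v_i − Σ_{j<i} ((v_i · u_j) / (u_j · u_j)) · u_j.

Step by step this gives:
  u_1 = (3, 3, -2, 3)
  u_2 = (38/31, 69/31, 78/31, -55/31)

Orthogonality check:
  u_2 · u_1 = 0 (should be 0)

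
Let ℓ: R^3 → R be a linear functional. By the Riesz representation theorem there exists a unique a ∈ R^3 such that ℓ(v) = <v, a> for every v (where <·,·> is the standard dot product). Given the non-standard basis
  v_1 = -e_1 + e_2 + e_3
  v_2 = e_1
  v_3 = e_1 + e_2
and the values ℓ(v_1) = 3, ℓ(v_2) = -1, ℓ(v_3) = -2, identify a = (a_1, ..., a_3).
a = (-1, -1, 3)

Write a = (a_1, ..., a_3) in the standard basis. For each basis vector v_i, ℓ(v_i) = <v_i, a> is a linear equation in the a_j's. Collect the n equations into a matrix system V a = ℓ, where row i of V is v_i (expressed in the standard basis). Since V is invertible (lower-triangular with 1s on the diagonal, up to permutation), solve by back-substitution:
  V =
[[-1, 1, 1],
 [1, 0, 0],
 [1, 1, 0]]
  V a = (3, -1, -2)
Solving gives a = (-1, -1, 3).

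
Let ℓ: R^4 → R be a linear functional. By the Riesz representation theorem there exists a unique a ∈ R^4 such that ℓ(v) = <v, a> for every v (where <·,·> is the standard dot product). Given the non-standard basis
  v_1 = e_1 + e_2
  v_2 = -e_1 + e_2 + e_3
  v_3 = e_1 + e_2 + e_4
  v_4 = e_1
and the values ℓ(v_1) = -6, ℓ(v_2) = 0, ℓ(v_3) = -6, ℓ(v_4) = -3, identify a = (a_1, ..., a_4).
a = (-3, -3, 0, 0)

Write a = (a_1, ..., a_4) in the standard basis. For each basis vector v_i, ℓ(v_i) = <v_i, a> is a linear equation in the a_j's. Collect the n equations into a matrix system V a = ℓ, where row i of V is v_i (expressed in the standard basis). Since V is invertible (lower-triangular with 1s on the diagonal, up to permutation), solve by back-substitution:
  V =
[[1, 1, 0, 0],
 [-1, 1, 1, 0],
 [1, 1, 0, 1],
 [1, 0, 0, 0]]
  V a = (-6, 0, -6, -3)
Solving gives a = (-3, -3, 0, 0).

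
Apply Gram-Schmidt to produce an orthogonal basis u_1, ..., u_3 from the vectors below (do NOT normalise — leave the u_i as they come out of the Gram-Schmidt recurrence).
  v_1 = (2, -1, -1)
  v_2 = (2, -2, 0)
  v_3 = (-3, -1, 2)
Orthogonal basis:
  u_1 = (2, -1, -1)
  u_2 = (0, -1, 1)
  u_3 = (-2/3, -2/3, -2/3)

Apply the Gram-Schmidt recurrence
  u_1 = v_1
  u_i = v_i − Σ_{j<i} ((v_i · u_j) / (u_j · u_j)) · u_j.

Step by step this gives:
  u_1 = (2, -1, -1)
  u_2 = (0, -1, 1)
  u_3 = (-2/3, -2/3, -2/3)

Orthogonality check:
  u_2 · u_1 = 0 (should be 0)
  u_3 · u_1 = 0 (should be 0)
  u_3 · u_2 = 0 (should be 0)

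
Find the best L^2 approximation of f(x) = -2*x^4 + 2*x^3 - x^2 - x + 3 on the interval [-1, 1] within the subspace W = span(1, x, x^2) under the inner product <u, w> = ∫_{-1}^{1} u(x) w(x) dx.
g(x) = -19*x^2/7 + x/5 + 111/35

The best approximation g ∈ W is the orthogonal projection of f onto W. Writing g = a_0 + a_1 x + a_2 x^2, the coefficients solve the normal equations G · a = b where
  G_{ij} = <φ_i, φ_j> and b_i = <f, φ_i>, with φ_0 = 1, φ_1 = x, φ_2 = x^2.
G =
  [2, 0, 2/3]
  [0, 2/3, 0]
  [2/3, 0, 2/5],
b = (68/15, 2/15, 36/35).
Solving gives a_0 = 111/35, a_1 = 1/5, a_2 = -19/7, so
  g(x) = -19*x^2/7 + x/5 + 111/35.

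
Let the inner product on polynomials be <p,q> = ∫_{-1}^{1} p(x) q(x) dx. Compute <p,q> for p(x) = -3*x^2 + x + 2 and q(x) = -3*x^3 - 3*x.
<p,q> = -16/5

Expand the product: p(x)·q(x) = 9*x^5 - 3*x^4 + 3*x^3 - 3*x^2 - 6*x.
∫_{-1}^{1} of each monomial x^k gives [2/(k+1) if k even, 0 if k odd]. Integrating term-by-term (or equivalently evaluating the antiderivative F(x) = 3*x^6/2 - 3*x^5/5 + 3*x^4/4 - x^3 - 3*x^2 at the endpoints):
  F(1) − F(−1) = -47/20 − (17/20) = -16/5.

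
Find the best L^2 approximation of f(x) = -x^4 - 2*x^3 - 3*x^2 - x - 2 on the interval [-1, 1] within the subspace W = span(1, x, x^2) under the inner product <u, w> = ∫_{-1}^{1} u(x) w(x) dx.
g(x) = -27*x^2/7 - 11*x/5 - 67/35

The best approximation g ∈ W is the orthogonal projection of f onto W. Writing g = a_0 + a_1 x + a_2 x^2, the coefficients solve the normal equations G · a = b where
  G_{ij} = <φ_i, φ_j> and b_i = <f, φ_i>, with φ_0 = 1, φ_1 = x, φ_2 = x^2.
G =
  [2, 0, 2/3]
  [0, 2/3, 0]
  [2/3, 0, 2/5],
b = (-32/5, -22/15, -296/105).
Solving gives a_0 = -67/35, a_1 = -11/5, a_2 = -27/7, so
  g(x) = -27*x^2/7 - 11*x/5 - 67/35.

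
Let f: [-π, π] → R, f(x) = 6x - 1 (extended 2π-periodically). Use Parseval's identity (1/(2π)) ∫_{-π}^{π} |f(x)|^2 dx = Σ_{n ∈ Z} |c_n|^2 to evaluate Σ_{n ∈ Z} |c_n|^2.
Σ |c_n|^2 = 12π^2 + 1

Expand and integrate term by term over [-π, π]:
  ∫ (6x)^2 dx = 36·(2π^3/3); ∫ 2·6·(-1)·x dx = 0 (odd integrand); ∫ (-1)^2 dx = 1·2π.
So (1/(2π)) ∫_{-π}^{π} (6x - 1)^2 dx = 36π^2/3 + 1 = 12π^2 + 1.
Parseval ⇒ Σ |c_n|^2 = 12π^2 + 1.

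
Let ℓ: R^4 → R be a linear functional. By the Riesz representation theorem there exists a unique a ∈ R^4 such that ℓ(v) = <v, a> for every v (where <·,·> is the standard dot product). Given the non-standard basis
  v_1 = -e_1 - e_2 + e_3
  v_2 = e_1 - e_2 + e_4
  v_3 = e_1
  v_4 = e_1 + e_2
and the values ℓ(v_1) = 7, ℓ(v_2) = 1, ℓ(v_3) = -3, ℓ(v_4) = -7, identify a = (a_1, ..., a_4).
a = (-3, -4, 0, 0)

Write a = (a_1, ..., a_4) in the standard basis. For each basis vector v_i, ℓ(v_i) = <v_i, a> is a linear equation in the a_j's. Collect the n equations into a matrix system V a = ℓ, where row i of V is v_i (expressed in the standard basis). Since V is invertible (lower-triangular with 1s on the diagonal, up to permutation), solve by back-substitution:
  V =
[[-1, -1, 1, 0],
 [1, -1, 0, 1],
 [1, 0, 0, 0],
 [1, 1, 0, 0]]
  V a = (7, 1, -3, -7)
Solving gives a = (-3, -4, 0, 0).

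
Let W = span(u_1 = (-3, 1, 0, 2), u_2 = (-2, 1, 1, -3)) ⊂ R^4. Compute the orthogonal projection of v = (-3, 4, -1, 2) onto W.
proj_W(v) = (-806/209, 277/209, 25/209, 39/19)

Set up U = [u_1 | ... | u_2] ∈ R^(4×2). The projector onto W = col(U) is P = U (U^T U)^(-1) U^T.
Compute U^T U =
  [14, 1]
  [1, 15],
and U^T v = (17, 3).
Solve U^T U · c = U^T v for the coefficients: c = (252/209, 25/209). The projection is proj_W(v) = U c.
Check: (v - proj_W(v)) · u_1 = 0  (should be 0).
Check: (v - proj_W(v)) · u_2 = 0  (should be 0).
Result: proj_W(v) = (-806/209, 277/209, 25/209, 39/19).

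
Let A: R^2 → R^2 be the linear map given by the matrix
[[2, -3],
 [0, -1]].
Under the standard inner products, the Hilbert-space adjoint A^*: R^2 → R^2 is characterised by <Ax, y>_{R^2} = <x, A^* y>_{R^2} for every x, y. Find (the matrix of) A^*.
A^* = A^T =
[[2, 0],
 [-3, -1]]

For real matrices with standard dot products, the defining identity <Ax, y> = <x, A^* y> gives (Ax)^T y = x^T (A^*) y, i.e. x^T A^T y = x^T (A^*) y. Since this holds for all x, y, we must have A^* = A^T. Therefore
A^* =
[[2, 0],
 [-3, -1]].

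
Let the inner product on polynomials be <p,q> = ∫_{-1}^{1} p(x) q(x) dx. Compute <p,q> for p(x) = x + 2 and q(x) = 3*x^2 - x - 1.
<p,q> = -2/3

Expand the product: p(x)·q(x) = 3*x^3 + 5*x^2 - 3*x - 2.
∫_{-1}^{1} of each monomial x^k gives [2/(k+1) if k even, 0 if k odd]. Integrating term-by-term (or equivalently evaluating the antiderivative F(x) = 3*x^4/4 + 5*x^3/3 - 3*x^2/2 - 2*x at the endpoints):
  F(1) − F(−1) = -13/12 − (-5/12) = -2/3.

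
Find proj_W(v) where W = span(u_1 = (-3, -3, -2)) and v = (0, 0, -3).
proj_W(v) = (-9/11, -9/11, -6/11)

Set up U = [u_1 | ... | u_1] ∈ R^(3×1). The projector onto W = col(U) is P = U (U^T U)^(-1) U^T.
Compute U^T U =
  [22],
and U^T v = (6).
Solve U^T U · c = U^T v for the coefficients: c = (3/11). The projection is proj_W(v) = U c.
Check: (v - proj_W(v)) · u_1 = 0  (should be 0).
Result: proj_W(v) = (-9/11, -9/11, -6/11).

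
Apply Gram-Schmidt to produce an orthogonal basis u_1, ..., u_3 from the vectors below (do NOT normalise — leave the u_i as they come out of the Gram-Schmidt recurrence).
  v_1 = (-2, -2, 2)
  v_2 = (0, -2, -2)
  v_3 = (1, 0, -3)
Orthogonal basis:
  u_1 = (-2, -2, 2)
  u_2 = (0, -2, -2)
  u_3 = (-1/3, 1/6, -1/6)

Apply the Gram-Schmidt recurrence
  u_1 = v_1
  u_i = v_i − Σ_{j<i} ((v_i · u_j) / (u_j · u_j)) · u_j.

Step by step this gives:
  u_1 = (-2, -2, 2)
  u_2 = (0, -2, -2)
  u_3 = (-1/3, 1/6, -1/6)

Orthogonality check:
  u_2 · u_1 = 0 (should be 0)
  u_3 · u_1 = 0 (should be 0)
  u_3 · u_2 = 0 (should be 0)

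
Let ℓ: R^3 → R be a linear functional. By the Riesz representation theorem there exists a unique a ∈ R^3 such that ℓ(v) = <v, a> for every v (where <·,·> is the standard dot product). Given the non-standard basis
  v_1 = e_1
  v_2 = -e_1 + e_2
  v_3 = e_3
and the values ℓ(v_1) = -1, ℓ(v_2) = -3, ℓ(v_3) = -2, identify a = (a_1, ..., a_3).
a = (-1, -4, -2)

Write a = (a_1, ..., a_3) in the standard basis. For each basis vector v_i, ℓ(v_i) = <v_i, a> is a linear equation in the a_j's. Collect the n equations into a matrix system V a = ℓ, where row i of V is v_i (expressed in the standard basis). Since V is invertible (lower-triangular with 1s on the diagonal, up to permutation), solve by back-substitution:
  V =
[[1, 0, 0],
 [-1, 1, 0],
 [0, 0, 1]]
  V a = (-1, -3, -2)
Solving gives a = (-1, -4, -2).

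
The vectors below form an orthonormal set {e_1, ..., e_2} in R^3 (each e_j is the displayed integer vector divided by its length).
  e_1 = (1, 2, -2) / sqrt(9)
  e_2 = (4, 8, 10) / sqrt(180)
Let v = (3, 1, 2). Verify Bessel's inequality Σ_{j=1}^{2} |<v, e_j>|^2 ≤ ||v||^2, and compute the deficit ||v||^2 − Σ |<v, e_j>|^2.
Σ |<v, e_j>|^2 = 9; ||v||^2 = 14; deficit = 5

Write each e_j = u_j / sqrt(<u_j, u_j>) where u_j is the displayed integer vector. Then <v, e_j> = <v, u_j> / sqrt(<u_j, u_j>), so |<v, e_j>|^2 = <v, u_j>^2 / <u_j, u_j>.
Coefficients: <v, e_1> = 1/sqrt(9), <v, e_2> = 40/sqrt(180).
Square and sum: Σ |<v, e_j>|^2 = 9.
Compute ||v||^2 = v·v = 14.
Deficit = 14 − 9 = 5 ≥ 0, confirming Bessel's inequality. (The deficit equals ||v − Σ <v,e_j> e_j||^2, the squared distance from v to span{e_j}.)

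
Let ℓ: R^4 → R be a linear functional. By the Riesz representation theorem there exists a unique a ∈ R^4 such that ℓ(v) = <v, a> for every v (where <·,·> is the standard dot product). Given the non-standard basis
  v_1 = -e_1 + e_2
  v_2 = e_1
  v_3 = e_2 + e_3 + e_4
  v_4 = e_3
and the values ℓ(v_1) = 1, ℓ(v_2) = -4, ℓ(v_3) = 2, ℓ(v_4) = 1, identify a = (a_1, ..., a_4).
a = (-4, -3, 1, 4)

Write a = (a_1, ..., a_4) in the standard basis. For each basis vector v_i, ℓ(v_i) = <v_i, a> is a linear equation in the a_j's. Collect the n equations into a matrix system V a = ℓ, where row i of V is v_i (expressed in the standard basis). Since V is invertible (lower-triangular with 1s on the diagonal, up to permutation), solve by back-substitution:
  V =
[[-1, 1, 0, 0],
 [1, 0, 0, 0],
 [0, 1, 1, 1],
 [0, 0, 1, 0]]
  V a = (1, -4, 2, 1)
Solving gives a = (-4, -3, 1, 4).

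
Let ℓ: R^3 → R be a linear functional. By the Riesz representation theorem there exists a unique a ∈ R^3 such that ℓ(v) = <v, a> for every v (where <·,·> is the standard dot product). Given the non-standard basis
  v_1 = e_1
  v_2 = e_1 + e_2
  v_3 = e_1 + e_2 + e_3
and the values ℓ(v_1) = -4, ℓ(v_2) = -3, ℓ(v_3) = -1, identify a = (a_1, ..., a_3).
a = (-4, 1, 2)

Write a = (a_1, ..., a_3) in the standard basis. For each basis vector v_i, ℓ(v_i) = <v_i, a> is a linear equation in the a_j's. Collect the n equations into a matrix system V a = ℓ, where row i of V is v_i (expressed in the standard basis). Since V is invertible (lower-triangular with 1s on the diagonal, up to permutation), solve by back-substitution:
  V =
[[1, 0, 0],
 [1, 1, 0],
 [1, 1, 1]]
  V a = (-4, -3, -1)
Solving gives a = (-4, 1, 2).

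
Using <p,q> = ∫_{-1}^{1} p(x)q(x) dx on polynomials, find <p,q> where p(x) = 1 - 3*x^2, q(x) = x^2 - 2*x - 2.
<p,q> = -8/15

Expand the product: p(x)·q(x) = -3*x^4 + 6*x^3 + 7*x^2 - 2*x - 2.
∫_{-1}^{1} of each monomial x^k gives [2/(k+1) if k even, 0 if k odd]. Integrating term-by-term (or equivalently evaluating the antiderivative F(x) = -3*x^5/5 + 3*x^4/2 + 7*x^3/3 - x^2 - 2*x at the endpoints):
  F(1) − F(−1) = 7/30 − (23/30) = -8/15.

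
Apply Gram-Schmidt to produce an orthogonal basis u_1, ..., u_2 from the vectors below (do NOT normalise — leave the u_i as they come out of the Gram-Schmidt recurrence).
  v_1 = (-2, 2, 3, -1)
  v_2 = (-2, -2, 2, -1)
Orthogonal basis:
  u_1 = (-2, 2, 3, -1)
  u_2 = (-11/9, -25/9, 5/6, -11/18)

Apply the Gram-Schmidt recurrence
  u_1 = v_1
  u_i = v_i − Σ_{j<i} ((v_i · u_j) / (u_j · u_j)) · u_j.

Step by step this gives:
  u_1 = (-2, 2, 3, -1)
  u_2 = (-11/9, -25/9, 5/6, -11/18)

Orthogonality check:
  u_2 · u_1 = 0 (should be 0)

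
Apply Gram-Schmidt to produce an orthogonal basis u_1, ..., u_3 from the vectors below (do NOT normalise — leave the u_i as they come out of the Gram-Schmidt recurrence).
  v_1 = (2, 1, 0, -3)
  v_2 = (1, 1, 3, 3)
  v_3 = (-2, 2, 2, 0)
Orthogonal basis:
  u_1 = (2, 1, 0, -3)
  u_2 = (13/7, 10/7, 3, 12/7)
  u_3 = (-138/61, 105/61, 68/61, -57/61)

Apply the Gram-Schmidt recurrence
  u_1 = v_1
  u_i = v_i − Σ_{j<i} ((v_i · u_j) / (u_j · u_j)) · u_j.

Step by step this gives:
  u_1 = (2, 1, 0, -3)
  u_2 = (13/7, 10/7, 3, 12/7)
  u_3 = (-138/61, 105/61, 68/61, -57/61)

Orthogonality check:
  u_2 · u_1 = 0 (should be 0)
  u_3 · u_1 = 0 (should be 0)
  u_3 · u_2 = 0 (should be 0)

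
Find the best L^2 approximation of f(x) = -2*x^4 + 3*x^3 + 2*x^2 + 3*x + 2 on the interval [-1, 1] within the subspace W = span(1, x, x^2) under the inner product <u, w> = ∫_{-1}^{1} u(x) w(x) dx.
g(x) = 2*x^2/7 + 24*x/5 + 76/35

The best approximation g ∈ W is the orthogonal projection of f onto W. Writing g = a_0 + a_1 x + a_2 x^2, the coefficients solve the normal equations G · a = b where
  G_{ij} = <φ_i, φ_j> and b_i = <f, φ_i>, with φ_0 = 1, φ_1 = x, φ_2 = x^2.
G =
  [2, 0, 2/3]
  [0, 2/3, 0]
  [2/3, 0, 2/5],
b = (68/15, 16/5, 164/105).
Solving gives a_0 = 76/35, a_1 = 24/5, a_2 = 2/7, so
  g(x) = 2*x^2/7 + 24*x/5 + 76/35.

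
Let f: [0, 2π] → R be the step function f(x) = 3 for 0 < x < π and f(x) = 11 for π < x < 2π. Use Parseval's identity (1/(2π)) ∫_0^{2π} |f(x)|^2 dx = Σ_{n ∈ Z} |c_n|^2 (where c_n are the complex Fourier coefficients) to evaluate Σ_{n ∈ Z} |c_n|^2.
Σ |c_n|^2 = 65

Parseval equates the L^2 energy of f (normalised by 1/(2π)) with the ℓ^2 sum of its Fourier coefficients: (1/(2π)) ∫_0^{2π} |f|^2 = Σ |c_n|^2.
Compute the left side: (1/(2π)) [∫_0^π 3^2 dx + ∫_π^{2π} 11^2 dx] = (1/(2π)) · (9π + 121π) = (9 + 121)/2 = 65.
So Σ_{n ∈ Z} |c_n|^2 = 65.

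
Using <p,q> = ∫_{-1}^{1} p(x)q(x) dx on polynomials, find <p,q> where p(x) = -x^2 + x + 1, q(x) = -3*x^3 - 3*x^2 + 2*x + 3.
<p,q> = 10/3

Expand the product: p(x)·q(x) = 3*x^5 - 8*x^3 - 4*x^2 + 5*x + 3.
∫_{-1}^{1} of each monomial x^k gives [2/(k+1) if k even, 0 if k odd]. Integrating term-by-term (or equivalently evaluating the antiderivative F(x) = x^6/2 - 2*x^4 - 4*x^3/3 + 5*x^2/2 + 3*x at the endpoints):
  F(1) − F(−1) = 8/3 − (-2/3) = 10/3.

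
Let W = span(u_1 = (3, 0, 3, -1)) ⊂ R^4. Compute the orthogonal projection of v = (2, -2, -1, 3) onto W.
proj_W(v) = (0, 0, 0, 0)

Set up U = [u_1 | ... | u_1] ∈ R^(4×1). The projector onto W = col(U) is P = U (U^T U)^(-1) U^T.
Compute U^T U =
  [19],
and U^T v = (0).
Solve U^T U · c = U^T v for the coefficients: c = (0). The projection is proj_W(v) = U c.
Check: (v - proj_W(v)) · u_1 = 0  (should be 0).
Result: proj_W(v) = (0, 0, 0, 0).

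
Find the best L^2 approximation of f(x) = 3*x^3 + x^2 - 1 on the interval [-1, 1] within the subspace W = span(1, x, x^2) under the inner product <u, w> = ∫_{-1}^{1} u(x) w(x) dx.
g(x) = x^2 + 9*x/5 - 1

The best approximation g ∈ W is the orthogonal projection of f onto W. Writing g = a_0 + a_1 x + a_2 x^2, the coefficients solve the normal equations G · a = b where
  G_{ij} = <φ_i, φ_j> and b_i = <f, φ_i>, with φ_0 = 1, φ_1 = x, φ_2 = x^2.
G =
  [2, 0, 2/3]
  [0, 2/3, 0]
  [2/3, 0, 2/5],
b = (-4/3, 6/5, -4/15).
Solving gives a_0 = -1, a_1 = 9/5, a_2 = 1, so
  g(x) = x^2 + 9*x/5 - 1.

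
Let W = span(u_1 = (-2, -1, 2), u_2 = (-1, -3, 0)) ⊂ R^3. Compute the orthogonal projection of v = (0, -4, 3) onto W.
proj_W(v) = (-138/65, -214/65, 16/13)

Set up U = [u_1 | ... | u_2] ∈ R^(3×2). The projector onto W = col(U) is P = U (U^T U)^(-1) U^T.
Compute U^T U =
  [9, 5]
  [5, 10],
and U^T v = (10, 12).
Solve U^T U · c = U^T v for the coefficients: c = (8/13, 58/65). The projection is proj_W(v) = U c.
Check: (v - proj_W(v)) · u_1 = 0  (should be 0).
Check: (v - proj_W(v)) · u_2 = 0  (should be 0).
Result: proj_W(v) = (-138/65, -214/65, 16/13).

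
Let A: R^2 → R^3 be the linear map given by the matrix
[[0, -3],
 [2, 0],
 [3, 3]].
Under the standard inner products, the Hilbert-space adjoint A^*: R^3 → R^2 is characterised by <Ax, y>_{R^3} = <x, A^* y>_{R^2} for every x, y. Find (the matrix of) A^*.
A^* = A^T =
[[0, 2, 3],
 [-3, 0, 3]]

For real matrices with standard dot products, the defining identity <Ax, y> = <x, A^* y> gives (Ax)^T y = x^T (A^*) y, i.e. x^T A^T y = x^T (A^*) y. Since this holds for all x, y, we must have A^* = A^T. Therefore
A^* =
[[0, 2, 3],
 [-3, 0, 3]].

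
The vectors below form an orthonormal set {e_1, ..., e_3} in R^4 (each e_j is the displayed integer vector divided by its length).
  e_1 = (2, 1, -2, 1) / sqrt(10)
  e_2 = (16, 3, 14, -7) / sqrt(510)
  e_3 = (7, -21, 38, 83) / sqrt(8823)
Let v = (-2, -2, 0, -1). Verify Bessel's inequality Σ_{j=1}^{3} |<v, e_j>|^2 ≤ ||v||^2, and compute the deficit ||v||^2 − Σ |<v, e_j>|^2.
Σ |<v, e_j>|^2 = 1233/173; ||v||^2 = 9; deficit = 324/173

Write each e_j = u_j / sqrt(<u_j, u_j>) where u_j is the displayed integer vector. Then <v, e_j> = <v, u_j> / sqrt(<u_j, u_j>), so |<v, e_j>|^2 = <v, u_j>^2 / <u_j, u_j>.
Coefficients: <v, e_1> = -7/sqrt(10), <v, e_2> = -31/sqrt(510), <v, e_3> = -55/sqrt(8823).
Square and sum: Σ |<v, e_j>|^2 = 1233/173.
Compute ||v||^2 = v·v = 9.
Deficit = 9 − 1233/173 = 324/173 ≥ 0, confirming Bessel's inequality. (The deficit equals ||v − Σ <v,e_j> e_j||^2, the squared distance from v to span{e_j}.)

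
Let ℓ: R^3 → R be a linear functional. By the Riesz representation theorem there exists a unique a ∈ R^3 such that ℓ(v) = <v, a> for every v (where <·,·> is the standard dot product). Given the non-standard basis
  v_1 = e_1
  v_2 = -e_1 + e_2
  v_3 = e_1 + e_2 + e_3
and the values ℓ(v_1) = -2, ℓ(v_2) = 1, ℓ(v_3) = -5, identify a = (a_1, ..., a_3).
a = (-2, -1, -2)

Write a = (a_1, ..., a_3) in the standard basis. For each basis vector v_i, ℓ(v_i) = <v_i, a> is a linear equation in the a_j's. Collect the n equations into a matrix system V a = ℓ, where row i of V is v_i (expressed in the standard basis). Since V is invertible (lower-triangular with 1s on the diagonal, up to permutation), solve by back-substitution:
  V =
[[1, 0, 0],
 [-1, 1, 0],
 [1, 1, 1]]
  V a = (-2, 1, -5)
Solving gives a = (-2, -1, -2).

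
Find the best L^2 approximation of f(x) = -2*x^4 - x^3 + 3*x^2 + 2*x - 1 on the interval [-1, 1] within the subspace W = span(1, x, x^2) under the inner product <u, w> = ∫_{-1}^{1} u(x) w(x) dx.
g(x) = 9*x^2/7 + 7*x/5 - 29/35

The best approximation g ∈ W is the orthogonal projection of f onto W. Writing g = a_0 + a_1 x + a_2 x^2, the coefficients solve the normal equations G · a = b where
  G_{ij} = <φ_i, φ_j> and b_i = <f, φ_i>, with φ_0 = 1, φ_1 = x, φ_2 = x^2.
G =
  [2, 0, 2/3]
  [0, 2/3, 0]
  [2/3, 0, 2/5],
b = (-4/5, 14/15, -4/105).
Solving gives a_0 = -29/35, a_1 = 7/5, a_2 = 9/7, so
  g(x) = 9*x^2/7 + 7*x/5 - 29/35.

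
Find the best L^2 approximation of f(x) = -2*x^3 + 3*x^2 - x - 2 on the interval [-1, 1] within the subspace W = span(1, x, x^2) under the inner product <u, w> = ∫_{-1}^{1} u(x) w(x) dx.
g(x) = 3*x^2 - 11*x/5 - 2

The best approximation g ∈ W is the orthogonal projection of f onto W. Writing g = a_0 + a_1 x + a_2 x^2, the coefficients solve the normal equations G · a = b where
  G_{ij} = <φ_i, φ_j> and b_i = <f, φ_i>, with φ_0 = 1, φ_1 = x, φ_2 = x^2.
G =
  [2, 0, 2/3]
  [0, 2/3, 0]
  [2/3, 0, 2/5],
b = (-2, -22/15, -2/15).
Solving gives a_0 = -2, a_1 = -11/5, a_2 = 3, so
  g(x) = 3*x^2 - 11*x/5 - 2.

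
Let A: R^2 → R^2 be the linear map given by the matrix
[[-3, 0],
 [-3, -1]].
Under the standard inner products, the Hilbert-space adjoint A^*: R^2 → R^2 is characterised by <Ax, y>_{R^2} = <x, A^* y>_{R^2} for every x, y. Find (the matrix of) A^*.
A^* = A^T =
[[-3, -3],
 [0, -1]]

For real matrices with standard dot products, the defining identity <Ax, y> = <x, A^* y> gives (Ax)^T y = x^T (A^*) y, i.e. x^T A^T y = x^T (A^*) y. Since this holds for all x, y, we must have A^* = A^T. Therefore
A^* =
[[-3, -3],
 [0, -1]].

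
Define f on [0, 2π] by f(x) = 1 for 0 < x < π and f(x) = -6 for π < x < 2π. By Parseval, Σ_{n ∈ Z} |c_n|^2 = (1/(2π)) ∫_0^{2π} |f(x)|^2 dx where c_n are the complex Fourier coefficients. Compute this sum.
Σ |c_n|^2 = 37/2

Parseval equates the L^2 energy of f (normalised by 1/(2π)) with the ℓ^2 sum of its Fourier coefficients: (1/(2π)) ∫_0^{2π} |f|^2 = Σ |c_n|^2.
Compute the left side: (1/(2π)) [∫_0^π 1^2 dx + ∫_π^{2π} (-6)^2 dx] = (1/(2π)) · (1π + 36π) = (1 + 36)/2 = 37/2.
So Σ_{n ∈ Z} |c_n|^2 = 37/2.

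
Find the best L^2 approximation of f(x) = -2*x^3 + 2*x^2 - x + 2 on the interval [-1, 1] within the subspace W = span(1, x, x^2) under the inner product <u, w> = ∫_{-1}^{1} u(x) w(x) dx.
g(x) = 2*x^2 - 11*x/5 + 2

The best approximation g ∈ W is the orthogonal projection of f onto W. Writing g = a_0 + a_1 x + a_2 x^2, the coefficients solve the normal equations G · a = b where
  G_{ij} = <φ_i, φ_j> and b_i = <f, φ_i>, with φ_0 = 1, φ_1 = x, φ_2 = x^2.
G =
  [2, 0, 2/3]
  [0, 2/3, 0]
  [2/3, 0, 2/5],
b = (16/3, -22/15, 32/15).
Solving gives a_0 = 2, a_1 = -11/5, a_2 = 2, so
  g(x) = 2*x^2 - 11*x/5 + 2.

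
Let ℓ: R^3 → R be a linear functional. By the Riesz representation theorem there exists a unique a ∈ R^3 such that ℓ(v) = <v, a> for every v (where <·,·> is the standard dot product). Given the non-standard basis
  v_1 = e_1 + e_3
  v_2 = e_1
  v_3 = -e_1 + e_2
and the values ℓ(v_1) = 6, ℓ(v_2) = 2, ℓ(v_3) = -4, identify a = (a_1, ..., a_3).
a = (2, -2, 4)

Write a = (a_1, ..., a_3) in the standard basis. For each basis vector v_i, ℓ(v_i) = <v_i, a> is a linear equation in the a_j's. Collect the n equations into a matrix system V a = ℓ, where row i of V is v_i (expressed in the standard basis). Since V is invertible (lower-triangular with 1s on the diagonal, up to permutation), solve by back-substitution:
  V =
[[1, 0, 1],
 [1, 0, 0],
 [-1, 1, 0]]
  V a = (6, 2, -4)
Solving gives a = (2, -2, 4).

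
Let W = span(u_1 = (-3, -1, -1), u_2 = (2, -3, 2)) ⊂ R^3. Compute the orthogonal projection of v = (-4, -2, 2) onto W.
proj_W(v) = (-239/81, -230/81, -25/81)

Set up U = [u_1 | ... | u_2] ∈ R^(3×2). The projector onto W = col(U) is P = U (U^T U)^(-1) U^T.
Compute U^T U =
  [11, -5]
  [-5, 17],
and U^T v = (12, 2).
Solve U^T U · c = U^T v for the coefficients: c = (107/81, 41/81). The projection is proj_W(v) = U c.
Check: (v - proj_W(v)) · u_1 = 0  (should be 0).
Check: (v - proj_W(v)) · u_2 = 0  (should be 0).
Result: proj_W(v) = (-239/81, -230/81, -25/81).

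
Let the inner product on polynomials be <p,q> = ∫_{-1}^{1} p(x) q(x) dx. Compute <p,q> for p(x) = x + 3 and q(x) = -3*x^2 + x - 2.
<p,q> = -52/3

Expand the product: p(x)·q(x) = -3*x^3 - 8*x^2 + x - 6.
∫_{-1}^{1} of each monomial x^k gives [2/(k+1) if k even, 0 if k odd]. Integrating term-by-term (or equivalently evaluating the antiderivative F(x) = -3*x^4/4 - 8*x^3/3 + x^2/2 - 6*x at the endpoints):
  F(1) − F(−1) = -107/12 − (101/12) = -52/3.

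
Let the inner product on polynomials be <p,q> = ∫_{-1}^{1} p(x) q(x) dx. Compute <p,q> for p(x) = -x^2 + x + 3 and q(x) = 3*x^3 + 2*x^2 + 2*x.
<p,q> = 86/15

Expand the product: p(x)·q(x) = -3*x^5 + x^4 + 9*x^3 + 8*x^2 + 6*x.
∫_{-1}^{1} of each monomial x^k gives [2/(k+1) if k even, 0 if k odd]. Integrating term-by-term (or equivalently evaluating the antiderivative F(x) = -x^6/2 + x^5/5 + 9*x^4/4 + 8*x^3/3 + 3*x^2 at the endpoints):
  F(1) − F(−1) = 457/60 − (113/60) = 86/15.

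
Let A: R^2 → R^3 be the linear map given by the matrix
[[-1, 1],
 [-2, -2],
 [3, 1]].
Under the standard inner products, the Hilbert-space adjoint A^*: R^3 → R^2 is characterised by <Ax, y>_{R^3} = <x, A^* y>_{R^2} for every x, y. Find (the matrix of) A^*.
A^* = A^T =
[[-1, -2, 3],
 [1, -2, 1]]

For real matrices with standard dot products, the defining identity <Ax, y> = <x, A^* y> gives (Ax)^T y = x^T (A^*) y, i.e. x^T A^T y = x^T (A^*) y. Since this holds for all x, y, we must have A^* = A^T. Therefore
A^* =
[[-1, -2, 3],
 [1, -2, 1]].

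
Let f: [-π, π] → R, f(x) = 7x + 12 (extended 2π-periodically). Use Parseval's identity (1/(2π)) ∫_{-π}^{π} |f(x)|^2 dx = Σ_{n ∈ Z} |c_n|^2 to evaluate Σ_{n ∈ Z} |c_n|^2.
Σ |c_n|^2 = 49π^2/3 + 144

Expand and integrate term by term over [-π, π]:
  ∫ (7x)^2 dx = 49·(2π^3/3); ∫ 2·7·(12)·x dx = 0 (odd integrand); ∫ 12^2 dx = 144·2π.
So (1/(2π)) ∫_{-π}^{π} (7x + 12)^2 dx = 49π^2/3 + 144 = 49π^2/3 + 144.
Parseval ⇒ Σ |c_n|^2 = 49π^2/3 + 144.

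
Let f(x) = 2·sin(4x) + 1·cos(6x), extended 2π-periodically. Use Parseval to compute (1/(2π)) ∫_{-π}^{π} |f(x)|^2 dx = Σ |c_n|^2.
Σ |c_n|^2 = 5/2

Expand |f|^2 and use orthogonality of {sin(nx), cos(mx)} on [-π, π]:
  ∫_{-π}^{π} sin(nx)^2 dx = π, ∫ cos(mx)^2 dx = π, and cross terms integrate to 0.
So ∫_{-π}^{π} f(x)^2 dx = 2^2 · π + 1^2 · π = (4 + 1)π.
Divide by 2π: (4 + 1)/2 = 5/2.
By Parseval, this equals Σ |c_n|^2.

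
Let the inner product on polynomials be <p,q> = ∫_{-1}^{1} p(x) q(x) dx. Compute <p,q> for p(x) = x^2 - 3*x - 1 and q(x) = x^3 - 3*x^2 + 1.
<p,q> = -26/15

Expand the product: p(x)·q(x) = x^5 - 6*x^4 + 8*x^3 + 4*x^2 - 3*x - 1.
∫_{-1}^{1} of each monomial x^k gives [2/(k+1) if k even, 0 if k odd]. Integrating term-by-term (or equivalently evaluating the antiderivative F(x) = x^6/6 - 6*x^5/5 + 2*x^4 + 4*x^3/3 - 3*x^2/2 - x at the endpoints):
  F(1) − F(−1) = -1/5 − (23/15) = -26/15.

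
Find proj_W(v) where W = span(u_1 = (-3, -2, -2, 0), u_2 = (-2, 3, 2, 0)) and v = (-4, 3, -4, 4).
proj_W(v) = (-1240/273, 79/273, -10/21, 0)

Set up U = [u_1 | ... | u_2] ∈ R^(4×2). The projector onto W = col(U) is P = U (U^T U)^(-1) U^T.
Compute U^T U =
  [17, -4]
  [-4, 17],
and U^T v = (14, 9).
Solve U^T U · c = U^T v for the coefficients: c = (274/273, 209/273). The projection is proj_W(v) = U c.
Check: (v - proj_W(v)) · u_1 = 0  (should be 0).
Check: (v - proj_W(v)) · u_2 = 0  (should be 0).
Result: proj_W(v) = (-1240/273, 79/273, -10/21, 0).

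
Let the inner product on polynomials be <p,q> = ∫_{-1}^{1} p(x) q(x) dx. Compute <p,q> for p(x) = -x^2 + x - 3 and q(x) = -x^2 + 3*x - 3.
<p,q> = 122/5

Expand the product: p(x)·q(x) = x^4 - 4*x^3 + 9*x^2 - 12*x + 9.
∫_{-1}^{1} of each monomial x^k gives [2/(k+1) if k even, 0 if k odd]. Integrating term-by-term (or equivalently evaluating the antiderivative F(x) = x^5/5 - x^4 + 3*x^3 - 6*x^2 + 9*x at the endpoints):
  F(1) − F(−1) = 26/5 − (-96/5) = 122/5.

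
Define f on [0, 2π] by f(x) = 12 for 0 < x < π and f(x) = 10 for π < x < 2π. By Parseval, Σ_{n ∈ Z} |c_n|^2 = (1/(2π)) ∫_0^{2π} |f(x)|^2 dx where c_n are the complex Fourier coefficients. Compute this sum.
Σ |c_n|^2 = 122

Parseval equates the L^2 energy of f (normalised by 1/(2π)) with the ℓ^2 sum of its Fourier coefficients: (1/(2π)) ∫_0^{2π} |f|^2 = Σ |c_n|^2.
Compute the left side: (1/(2π)) [∫_0^π 12^2 dx + ∫_π^{2π} 10^2 dx] = (1/(2π)) · (144π + 100π) = (144 + 100)/2 = 122.
So Σ_{n ∈ Z} |c_n|^2 = 122.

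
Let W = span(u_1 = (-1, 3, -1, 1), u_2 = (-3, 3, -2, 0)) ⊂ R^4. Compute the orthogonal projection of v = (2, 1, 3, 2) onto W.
proj_W(v) = (99/34, 27/34, 45/34, 63/34)

Set up U = [u_1 | ... | u_2] ∈ R^(4×2). The projector onto W = col(U) is P = U (U^T U)^(-1) U^T.
Compute U^T U =
  [12, 14]
  [14, 22],
and U^T v = (0, -9).
Solve U^T U · c = U^T v for the coefficients: c = (63/34, -27/17). The projection is proj_W(v) = U c.
Check: (v - proj_W(v)) · u_1 = 0  (should be 0).
Check: (v - proj_W(v)) · u_2 = 0  (should be 0).
Result: proj_W(v) = (99/34, 27/34, 45/34, 63/34).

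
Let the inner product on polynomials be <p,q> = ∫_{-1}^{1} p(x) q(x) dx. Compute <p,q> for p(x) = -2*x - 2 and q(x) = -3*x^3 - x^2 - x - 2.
<p,q> = 196/15

Expand the product: p(x)·q(x) = 6*x^4 + 8*x^3 + 4*x^2 + 6*x + 4.
∫_{-1}^{1} of each monomial x^k gives [2/(k+1) if k even, 0 if k odd]. Integrating term-by-term (or equivalently evaluating the antiderivative F(x) = 6*x^5/5 + 2*x^4 + 4*x^3/3 + 3*x^2 + 4*x at the endpoints):
  F(1) − F(−1) = 173/15 − (-23/15) = 196/15.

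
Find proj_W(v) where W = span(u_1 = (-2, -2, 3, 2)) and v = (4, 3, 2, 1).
proj_W(v) = (4/7, 4/7, -6/7, -4/7)

Set up U = [u_1 | ... | u_1] ∈ R^(4×1). The projector onto W = col(U) is P = U (U^T U)^(-1) U^T.
Compute U^T U =
  [21],
and U^T v = (-6).
Solve U^T U · c = U^T v for the coefficients: c = (-2/7). The projection is proj_W(v) = U c.
Check: (v - proj_W(v)) · u_1 = 0  (should be 0).
Result: proj_W(v) = (4/7, 4/7, -6/7, -4/7).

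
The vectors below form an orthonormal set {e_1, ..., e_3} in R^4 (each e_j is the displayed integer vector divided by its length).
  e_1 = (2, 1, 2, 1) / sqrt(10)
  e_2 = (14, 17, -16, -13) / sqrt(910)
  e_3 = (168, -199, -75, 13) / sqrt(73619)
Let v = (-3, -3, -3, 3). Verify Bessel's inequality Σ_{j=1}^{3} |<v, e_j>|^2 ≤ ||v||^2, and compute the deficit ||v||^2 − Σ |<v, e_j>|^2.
Σ |<v, e_j>|^2 = 19323/809; ||v||^2 = 36; deficit = 9801/809

Write each e_j = u_j / sqrt(<u_j, u_j>) where u_j is the displayed integer vector. Then <v, e_j> = <v, u_j> / sqrt(<u_j, u_j>), so |<v, e_j>|^2 = <v, u_j>^2 / <u_j, u_j>.
Coefficients: <v, e_1> = -12/sqrt(10), <v, e_2> = -84/sqrt(910), <v, e_3> = 357/sqrt(73619).
Square and sum: Σ |<v, e_j>|^2 = 19323/809.
Compute ||v||^2 = v·v = 36.
Deficit = 36 − 19323/809 = 9801/809 ≥ 0, confirming Bessel's inequality. (The deficit equals ||v − Σ <v,e_j> e_j||^2, the squared distance from v to span{e_j}.)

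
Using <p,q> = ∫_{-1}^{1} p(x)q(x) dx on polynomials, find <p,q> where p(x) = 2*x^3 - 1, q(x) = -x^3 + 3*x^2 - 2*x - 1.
<p,q> = -76/35

Expand the product: p(x)·q(x) = -2*x^6 + 6*x^5 - 4*x^4 - x^3 - 3*x^2 + 2*x + 1.
∫_{-1}^{1} of each monomial x^k gives [2/(k+1) if k even, 0 if k odd]. Integrating term-by-term (or equivalently evaluating the antiderivative F(x) = -2*x^7/7 + x^6 - 4*x^5/5 - x^4/4 - x^3 + x^2 + x at the endpoints):
  F(1) − F(−1) = 93/140 − (397/140) = -76/35.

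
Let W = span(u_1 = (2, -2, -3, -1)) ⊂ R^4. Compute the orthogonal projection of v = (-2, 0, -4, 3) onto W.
proj_W(v) = (5/9, -5/9, -5/6, -5/18)

Set up U = [u_1 | ... | u_1] ∈ R^(4×1). The projector onto W = col(U) is P = U (U^T U)^(-1) U^T.
Compute U^T U =
  [18],
and U^T v = (5).
Solve U^T U · c = U^T v for the coefficients: c = (5/18). The projection is proj_W(v) = U c.
Check: (v - proj_W(v)) · u_1 = 0  (should be 0).
Result: proj_W(v) = (5/9, -5/9, -5/6, -5/18).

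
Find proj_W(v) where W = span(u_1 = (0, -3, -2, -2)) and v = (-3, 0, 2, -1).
proj_W(v) = (0, 6/17, 4/17, 4/17)

Set up U = [u_1 | ... | u_1] ∈ R^(4×1). The projector onto W = col(U) is P = U (U^T U)^(-1) U^T.
Compute U^T U =
  [17],
and U^T v = (-2).
Solve U^T U · c = U^T v for the coefficients: c = (-2/17). The projection is proj_W(v) = U c.
Check: (v - proj_W(v)) · u_1 = 0  (should be 0).
Result: proj_W(v) = (0, 6/17, 4/17, 4/17).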